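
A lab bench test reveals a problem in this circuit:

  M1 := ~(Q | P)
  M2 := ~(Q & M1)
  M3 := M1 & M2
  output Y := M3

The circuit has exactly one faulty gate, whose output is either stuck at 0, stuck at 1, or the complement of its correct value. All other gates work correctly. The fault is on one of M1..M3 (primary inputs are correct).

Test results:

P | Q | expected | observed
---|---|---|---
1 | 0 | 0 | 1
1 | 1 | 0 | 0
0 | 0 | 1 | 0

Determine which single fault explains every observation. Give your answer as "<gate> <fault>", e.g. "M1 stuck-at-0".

M1 inverted output

Fault-free values for test 1 (P=1, Q=0): M1=0, M2=1, M3=0, giving Y=0. Observed 1.
Test 1: faults giving observed 1 are {M1 stuck-at-1, M1 inverted output, M3 stuck-at-1, M3 inverted output}.
Test 2 (P=1, Q=1): fault-free M1=0, M2=1, M3=0 → 0; observed 0. Eliminates M3 stuck-at-1, M3 inverted output.
Test 3 (P=0, Q=0): fault-free M1=1, M2=1, M3=1 → 1; observed 0. Eliminates M1 stuck-at-1.
Only M1 inverted output is consistent with every test.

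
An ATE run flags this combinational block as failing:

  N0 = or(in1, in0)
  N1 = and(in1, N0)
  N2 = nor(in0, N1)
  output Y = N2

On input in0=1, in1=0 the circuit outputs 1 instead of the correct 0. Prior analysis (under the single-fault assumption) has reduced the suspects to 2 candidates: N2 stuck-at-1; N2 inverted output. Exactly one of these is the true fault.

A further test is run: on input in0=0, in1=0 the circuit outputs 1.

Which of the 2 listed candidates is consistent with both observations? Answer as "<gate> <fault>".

Evaluate each candidate on input in0=0, in1=0:
  N2 stuck-at-1: N0=0, N1=0, N2=1 [stuck-at-1] → 1 — matches
  N2 inverted output: N0=0, N1=0, N2=0 [inverted output] → 0 — eliminated
Only N2 stuck-at-1 reproduces the observed 1.

N2 stuck-at-1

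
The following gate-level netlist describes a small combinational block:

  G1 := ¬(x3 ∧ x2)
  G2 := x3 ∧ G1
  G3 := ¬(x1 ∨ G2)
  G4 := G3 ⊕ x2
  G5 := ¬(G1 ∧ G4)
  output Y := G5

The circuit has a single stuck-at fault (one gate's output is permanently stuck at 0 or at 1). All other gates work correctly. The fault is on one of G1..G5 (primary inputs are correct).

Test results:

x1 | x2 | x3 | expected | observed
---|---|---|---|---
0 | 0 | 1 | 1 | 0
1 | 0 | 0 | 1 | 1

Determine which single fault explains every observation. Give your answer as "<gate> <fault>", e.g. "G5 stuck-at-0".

G2 stuck-at-0

Fault-free values for test 1 (x1=0, x2=0, x3=1): G1=1, G2=1, G3=0, G4=0, G5=1, giving Y=1. Observed 0.
Test 1: faults giving observed 0 are {G2 stuck-at-0, G3 stuck-at-1, G4 stuck-at-1, G5 stuck-at-0}.
Test 2 (x1=1, x2=0, x3=0): fault-free G1=1, G2=0, G3=0, G4=0, G5=1 → 1; observed 1. Eliminates G3 stuck-at-1, G4 stuck-at-1, G5 stuck-at-0.
Only G2 stuck-at-0 is consistent with every test.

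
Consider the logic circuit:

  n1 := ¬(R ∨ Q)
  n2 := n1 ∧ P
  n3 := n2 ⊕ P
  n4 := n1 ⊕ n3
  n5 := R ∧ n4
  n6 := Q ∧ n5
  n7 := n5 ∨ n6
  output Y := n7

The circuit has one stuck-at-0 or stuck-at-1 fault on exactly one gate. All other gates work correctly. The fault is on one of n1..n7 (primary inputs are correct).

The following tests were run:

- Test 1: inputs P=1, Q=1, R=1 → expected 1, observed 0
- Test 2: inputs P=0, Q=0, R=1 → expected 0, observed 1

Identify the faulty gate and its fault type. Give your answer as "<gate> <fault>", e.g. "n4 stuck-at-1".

Fault-free values for test 1 (P=1, Q=1, R=1): n1=0, n2=0, n3=1, n4=1, n5=1, n6=1, n7=1, giving Y=1. Observed 0.
Test 1: faults giving observed 0 are {n2 stuck-at-1, n3 stuck-at-0, n4 stuck-at-0, n5 stuck-at-0, n7 stuck-at-0}.
Test 2 (P=0, Q=0, R=1): fault-free n1=0, n2=0, n3=0, n4=0, n5=0, n6=0, n7=0 → 0; observed 1. Eliminates n3 stuck-at-0, n4 stuck-at-0, n5 stuck-at-0, n7 stuck-at-0.
Only n2 stuck-at-1 is consistent with every test.

n2 stuck-at-1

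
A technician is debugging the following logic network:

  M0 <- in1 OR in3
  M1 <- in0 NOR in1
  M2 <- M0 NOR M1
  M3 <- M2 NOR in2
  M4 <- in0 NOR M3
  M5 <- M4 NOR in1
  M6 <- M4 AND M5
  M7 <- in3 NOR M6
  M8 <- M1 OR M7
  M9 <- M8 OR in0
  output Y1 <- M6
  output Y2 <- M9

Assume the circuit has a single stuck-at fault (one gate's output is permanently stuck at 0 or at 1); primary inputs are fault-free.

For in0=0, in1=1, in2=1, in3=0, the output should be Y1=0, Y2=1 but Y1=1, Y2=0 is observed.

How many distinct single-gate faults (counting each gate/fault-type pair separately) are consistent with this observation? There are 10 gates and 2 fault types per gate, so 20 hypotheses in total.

Fault-free: M0=1, M1=0, M2=0, M3=0, M4=1, M5=0, M6=0, M7=1, M8=1, M9=1 → Y1=0, Y2=1. Observed Y1=1, Y2=0.
  M0: none of the 2 fault types match ✗
  M1: none of the 2 fault types match ✗
  M2: none of the 2 fault types match ✗
  M3: none of the 2 fault types match ✗
  M4: none of the 2 fault types match ✗
  M5: stuck-at-1 ✓; others ✗
  M6: stuck-at-1 ✓; others ✗
  M7: none of the 2 fault types match ✗
  M8: none of the 2 fault types match ✗
  M9: none of the 2 fault types match ✗
Consistent faults: {M5 stuck-at-1, M6 stuck-at-1} — 2 in all.

2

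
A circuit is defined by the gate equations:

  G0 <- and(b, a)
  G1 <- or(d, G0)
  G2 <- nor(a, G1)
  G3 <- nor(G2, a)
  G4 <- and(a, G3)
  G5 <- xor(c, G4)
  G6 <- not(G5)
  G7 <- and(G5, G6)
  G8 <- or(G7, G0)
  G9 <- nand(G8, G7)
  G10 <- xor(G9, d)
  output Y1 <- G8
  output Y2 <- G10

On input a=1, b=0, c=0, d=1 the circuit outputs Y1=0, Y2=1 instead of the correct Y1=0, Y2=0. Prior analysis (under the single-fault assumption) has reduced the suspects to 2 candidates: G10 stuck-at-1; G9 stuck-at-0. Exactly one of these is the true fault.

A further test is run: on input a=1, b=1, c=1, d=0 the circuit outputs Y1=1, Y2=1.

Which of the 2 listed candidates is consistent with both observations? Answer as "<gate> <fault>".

G10 stuck-at-1

Evaluate each candidate on input a=1, b=1, c=1, d=0:
  G10 stuck-at-1: G0=1, G1=1, G2=0, G3=0, G4=0, G5=1, G6=0, G7=0, G8=1, G9=1, G10=1 [stuck-at-1] → Y1=1, Y2=1 — matches
  G9 stuck-at-0: G0=1, G1=1, G2=0, G3=0, G4=0, G5=1, G6=0, G7=0, G8=1, G9=0 [stuck-at-0], G10=0 → Y1=1, Y2=0 — eliminated
Only G10 stuck-at-1 reproduces the observed Y1=1, Y2=1.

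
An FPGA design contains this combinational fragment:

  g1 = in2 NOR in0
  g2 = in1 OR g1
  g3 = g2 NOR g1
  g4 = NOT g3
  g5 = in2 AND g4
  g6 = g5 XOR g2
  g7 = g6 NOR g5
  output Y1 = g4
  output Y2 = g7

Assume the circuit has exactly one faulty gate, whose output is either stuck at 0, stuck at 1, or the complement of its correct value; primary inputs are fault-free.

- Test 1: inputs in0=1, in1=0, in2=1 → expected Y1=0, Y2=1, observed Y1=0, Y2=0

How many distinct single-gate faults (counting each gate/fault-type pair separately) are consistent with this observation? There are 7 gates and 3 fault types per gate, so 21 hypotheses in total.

6

Fault-free: g1=0, g2=0, g3=1, g4=0, g5=0, g6=0, g7=1 → Y1=0, Y2=1. Observed Y1=0, Y2=0.
  g1: none of the 3 fault types match ✗
  g2: none of the 3 fault types match ✗
  g3: none of the 3 fault types match ✗
  g4: none of the 3 fault types match ✗
  g5: stuck-at-1, inverted output ✓; others ✗
  g6: stuck-at-1, inverted output ✓; others ✗
  g7: stuck-at-0, inverted output ✓; others ✗
Consistent faults: {g5 stuck-at-1, g5 inverted output, g6 stuck-at-1, g6 inverted output, g7 stuck-at-0, g7 inverted output} — 6 in all.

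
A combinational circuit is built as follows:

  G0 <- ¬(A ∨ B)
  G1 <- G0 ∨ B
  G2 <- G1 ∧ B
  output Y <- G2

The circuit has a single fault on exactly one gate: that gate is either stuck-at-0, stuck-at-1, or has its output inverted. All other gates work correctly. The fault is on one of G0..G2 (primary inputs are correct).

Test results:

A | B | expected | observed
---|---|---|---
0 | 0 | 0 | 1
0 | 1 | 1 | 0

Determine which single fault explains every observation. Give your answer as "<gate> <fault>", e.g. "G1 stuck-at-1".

Fault-free values for test 1 (A=0, B=0): G0=1, G1=1, G2=0, giving Y=0. Observed 1.
Test 1: faults giving observed 1 are {G2 stuck-at-1, G2 inverted output}.
Test 2 (A=0, B=1): fault-free G0=0, G1=1, G2=1 → 1; observed 0. Eliminates G2 stuck-at-1.
Only G2 inverted output is consistent with every test.

G2 inverted output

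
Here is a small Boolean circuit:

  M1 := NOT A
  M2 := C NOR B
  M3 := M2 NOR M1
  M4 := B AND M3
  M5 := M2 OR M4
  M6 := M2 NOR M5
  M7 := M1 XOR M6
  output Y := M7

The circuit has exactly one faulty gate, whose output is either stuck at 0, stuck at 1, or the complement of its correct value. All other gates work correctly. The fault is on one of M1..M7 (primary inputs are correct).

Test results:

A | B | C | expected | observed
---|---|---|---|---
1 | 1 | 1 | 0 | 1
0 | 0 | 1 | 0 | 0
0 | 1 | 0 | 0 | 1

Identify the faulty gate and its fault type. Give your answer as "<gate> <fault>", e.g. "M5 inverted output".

M3 inverted output

Fault-free values for test 1 (A=1, B=1, C=1): M1=0, M2=0, M3=1, M4=1, M5=1, M6=0, M7=0, giving Y=0. Observed 1.
Test 1: faults giving observed 1 are {M3 stuck-at-0, M3 inverted output, M4 stuck-at-0, M4 inverted output, M5 stuck-at-0, M5 inverted output, M6 stuck-at-1, M6 inverted output, M7 stuck-at-1, M7 inverted output}.
Test 2 (A=0, B=0, C=1): fault-free M1=1, M2=0, M3=0, M4=0, M5=0, M6=1, M7=0 → 0; observed 0. Eliminates M4 inverted output, M5 inverted output, M6 inverted output, M7 stuck-at-1, M7 inverted output.
Test 3 (A=0, B=1, C=0): fault-free M1=1, M2=0, M3=0, M4=0, M5=0, M6=1, M7=0 → 0; observed 1. Eliminates M3 stuck-at-0, M4 stuck-at-0, M5 stuck-at-0, M6 stuck-at-1.
Only M3 inverted output is consistent with every test.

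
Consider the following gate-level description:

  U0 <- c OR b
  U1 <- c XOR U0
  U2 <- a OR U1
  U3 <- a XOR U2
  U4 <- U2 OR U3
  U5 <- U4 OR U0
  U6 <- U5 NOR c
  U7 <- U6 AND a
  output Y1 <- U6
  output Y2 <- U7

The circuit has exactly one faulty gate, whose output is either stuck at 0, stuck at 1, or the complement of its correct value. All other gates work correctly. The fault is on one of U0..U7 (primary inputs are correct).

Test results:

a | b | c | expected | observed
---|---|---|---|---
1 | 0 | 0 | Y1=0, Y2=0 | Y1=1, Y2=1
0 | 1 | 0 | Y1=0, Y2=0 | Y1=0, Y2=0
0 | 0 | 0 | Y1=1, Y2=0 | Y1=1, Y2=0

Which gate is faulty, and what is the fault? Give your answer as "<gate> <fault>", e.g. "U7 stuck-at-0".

U4 stuck-at-0

Fault-free values for test 1 (a=1, b=0, c=0): U0=0, U1=0, U2=1, U3=0, U4=1, U5=1, U6=0, U7=0, giving Y1=0, Y2=0. Observed Y1=1, Y2=1.
Test 1: faults giving observed Y1=1, Y2=1 are {U4 stuck-at-0, U4 inverted output, U5 stuck-at-0, U5 inverted output, U6 stuck-at-1, U6 inverted output}.
Test 2 (a=0, b=1, c=0): fault-free U0=1, U1=1, U2=1, U3=1, U4=1, U5=1, U6=0, U7=0 → Y1=0, Y2=0; observed Y1=0, Y2=0. Eliminates U5 stuck-at-0, U5 inverted output, U6 stuck-at-1, U6 inverted output.
Test 3 (a=0, b=0, c=0): fault-free U0=0, U1=0, U2=0, U3=0, U4=0, U5=0, U6=1, U7=0 → Y1=1, Y2=0; observed Y1=1, Y2=0. Eliminates U4 inverted output.
Only U4 stuck-at-0 is consistent with every test.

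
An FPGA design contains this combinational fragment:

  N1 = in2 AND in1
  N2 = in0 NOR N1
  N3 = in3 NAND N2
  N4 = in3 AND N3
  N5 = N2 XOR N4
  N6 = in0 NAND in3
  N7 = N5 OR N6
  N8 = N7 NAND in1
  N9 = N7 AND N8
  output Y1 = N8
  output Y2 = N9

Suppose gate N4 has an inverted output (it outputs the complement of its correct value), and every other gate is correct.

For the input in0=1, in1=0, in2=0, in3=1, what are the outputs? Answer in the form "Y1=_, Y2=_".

Propagate with N4 forced: N1=0, N2=0, N3=1, N4=0 [inverted output], N5=0, N6=0, N7=0, N8=1, N9=0.
So the outputs are Y1=1, Y2=0. (Without the fault they would be Y1=1, Y2=1.)

Y1=1, Y2=0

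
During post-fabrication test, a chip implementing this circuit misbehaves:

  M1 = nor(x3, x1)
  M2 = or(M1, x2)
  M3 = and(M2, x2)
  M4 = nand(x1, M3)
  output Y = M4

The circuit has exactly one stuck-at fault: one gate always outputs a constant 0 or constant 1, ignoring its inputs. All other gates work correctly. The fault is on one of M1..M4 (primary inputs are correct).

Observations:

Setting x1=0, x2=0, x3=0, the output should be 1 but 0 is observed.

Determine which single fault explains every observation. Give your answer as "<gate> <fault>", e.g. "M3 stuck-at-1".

Fault-free values for test 1 (x1=0, x2=0, x3=0): M1=1, M2=1, M3=0, M4=1, giving Y=1. Observed 0.
Test 1: faults giving observed 0 are {M4 stuck-at-0}.
Only M4 stuck-at-0 is consistent with every test.

M4 stuck-at-0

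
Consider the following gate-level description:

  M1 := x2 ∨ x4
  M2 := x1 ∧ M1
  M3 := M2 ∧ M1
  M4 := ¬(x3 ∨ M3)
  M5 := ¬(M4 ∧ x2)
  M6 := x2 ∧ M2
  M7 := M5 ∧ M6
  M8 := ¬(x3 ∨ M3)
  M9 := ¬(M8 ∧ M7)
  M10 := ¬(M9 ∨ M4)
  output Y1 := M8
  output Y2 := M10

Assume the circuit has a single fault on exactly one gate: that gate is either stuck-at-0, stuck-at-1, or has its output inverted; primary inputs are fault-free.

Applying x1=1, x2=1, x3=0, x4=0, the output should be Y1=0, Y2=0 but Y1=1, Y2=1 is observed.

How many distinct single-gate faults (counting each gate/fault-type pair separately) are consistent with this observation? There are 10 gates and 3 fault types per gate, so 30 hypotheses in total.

2

Fault-free: M1=1, M2=1, M3=1, M4=0, M5=1, M6=1, M7=1, M8=0, M9=1, M10=0 → Y1=0, Y2=0. Observed Y1=1, Y2=1.
  M1: none of the 3 fault types match ✗
  M2: none of the 3 fault types match ✗
  M3: none of the 3 fault types match ✗
  M4: none of the 3 fault types match ✗
  M5: none of the 3 fault types match ✗
  M6: none of the 3 fault types match ✗
  M7: none of the 3 fault types match ✗
  M8: stuck-at-1, inverted output ✓; others ✗
  M9: none of the 3 fault types match ✗
  M10: none of the 3 fault types match ✗
Consistent faults: {M8 stuck-at-1, M8 inverted output} — 2 in all.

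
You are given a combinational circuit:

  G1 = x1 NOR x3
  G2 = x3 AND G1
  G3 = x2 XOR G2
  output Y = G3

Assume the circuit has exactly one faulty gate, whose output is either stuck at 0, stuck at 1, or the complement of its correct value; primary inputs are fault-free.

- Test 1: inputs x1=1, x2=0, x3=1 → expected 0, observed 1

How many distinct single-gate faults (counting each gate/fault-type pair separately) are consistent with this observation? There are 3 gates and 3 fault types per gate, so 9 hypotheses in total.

Fault-free: G1=0, G2=0, G3=0 → 0. Observed 1.
  G1 stuck-at-0: output 0 ✗
  G1 stuck-at-1: output 1 ✓
  G1 inverted output: output 1 ✓
  G2 stuck-at-0: output 0 ✗
  G2 stuck-at-1: output 1 ✓
  G2 inverted output: output 1 ✓
  G3 stuck-at-0: output 0 ✗
  G3 stuck-at-1: output 1 ✓
  G3 inverted output: output 1 ✓
Consistent faults: {G1 stuck-at-1, G1 inverted output, G2 stuck-at-1, G2 inverted output, G3 stuck-at-1, G3 inverted output} — 6 in all.

6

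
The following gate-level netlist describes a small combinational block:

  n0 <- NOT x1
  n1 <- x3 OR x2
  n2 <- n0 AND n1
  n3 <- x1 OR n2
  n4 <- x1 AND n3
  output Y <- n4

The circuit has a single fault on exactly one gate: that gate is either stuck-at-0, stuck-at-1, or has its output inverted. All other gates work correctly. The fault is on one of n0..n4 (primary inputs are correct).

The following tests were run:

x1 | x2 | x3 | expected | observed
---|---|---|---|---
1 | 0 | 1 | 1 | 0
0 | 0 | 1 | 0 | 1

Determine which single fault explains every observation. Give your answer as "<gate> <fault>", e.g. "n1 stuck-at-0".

Fault-free values for test 1 (x1=1, x2=0, x3=1): n0=0, n1=1, n2=0, n3=1, n4=1, giving Y=1. Observed 0.
Test 1: faults giving observed 0 are {n3 stuck-at-0, n3 inverted output, n4 stuck-at-0, n4 inverted output}.
Test 2 (x1=0, x2=0, x3=1): fault-free n0=1, n1=1, n2=1, n3=1, n4=0 → 0; observed 1. Eliminates n3 stuck-at-0, n3 inverted output, n4 stuck-at-0.
Only n4 inverted output is consistent with every test.

n4 inverted output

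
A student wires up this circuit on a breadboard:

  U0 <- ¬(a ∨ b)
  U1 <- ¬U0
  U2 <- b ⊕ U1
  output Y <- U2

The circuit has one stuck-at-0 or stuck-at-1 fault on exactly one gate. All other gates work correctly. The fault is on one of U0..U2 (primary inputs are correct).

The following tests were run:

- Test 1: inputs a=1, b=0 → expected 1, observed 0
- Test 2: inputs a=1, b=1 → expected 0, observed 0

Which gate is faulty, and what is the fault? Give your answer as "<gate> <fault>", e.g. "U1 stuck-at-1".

Fault-free values for test 1 (a=1, b=0): U0=0, U1=1, U2=1, giving Y=1. Observed 0.
Test 1: faults giving observed 0 are {U0 stuck-at-1, U1 stuck-at-0, U2 stuck-at-0}.
Test 2 (a=1, b=1): fault-free U0=0, U1=1, U2=0 → 0; observed 0. Eliminates U0 stuck-at-1, U1 stuck-at-0.
Only U2 stuck-at-0 is consistent with every test.

U2 stuck-at-0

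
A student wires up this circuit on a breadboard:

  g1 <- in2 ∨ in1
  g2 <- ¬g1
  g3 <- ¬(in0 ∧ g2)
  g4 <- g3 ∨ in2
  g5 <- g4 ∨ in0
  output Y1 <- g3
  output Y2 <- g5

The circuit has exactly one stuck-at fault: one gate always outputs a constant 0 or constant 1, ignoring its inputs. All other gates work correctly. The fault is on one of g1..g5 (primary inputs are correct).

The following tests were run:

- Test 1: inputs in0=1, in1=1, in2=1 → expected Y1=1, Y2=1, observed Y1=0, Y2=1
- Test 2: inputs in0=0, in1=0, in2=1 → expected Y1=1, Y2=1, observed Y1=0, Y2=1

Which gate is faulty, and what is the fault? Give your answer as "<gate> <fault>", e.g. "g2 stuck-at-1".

g3 stuck-at-0

Fault-free values for test 1 (in0=1, in1=1, in2=1): g1=1, g2=0, g3=1, g4=1, g5=1, giving Y1=1, Y2=1. Observed Y1=0, Y2=1.
Test 1: faults giving observed Y1=0, Y2=1 are {g1 stuck-at-0, g2 stuck-at-1, g3 stuck-at-0}.
Test 2 (in0=0, in1=0, in2=1): fault-free g1=1, g2=0, g3=1, g4=1, g5=1 → Y1=1, Y2=1; observed Y1=0, Y2=1. Eliminates g1 stuck-at-0, g2 stuck-at-1.
Only g3 stuck-at-0 is consistent with every test.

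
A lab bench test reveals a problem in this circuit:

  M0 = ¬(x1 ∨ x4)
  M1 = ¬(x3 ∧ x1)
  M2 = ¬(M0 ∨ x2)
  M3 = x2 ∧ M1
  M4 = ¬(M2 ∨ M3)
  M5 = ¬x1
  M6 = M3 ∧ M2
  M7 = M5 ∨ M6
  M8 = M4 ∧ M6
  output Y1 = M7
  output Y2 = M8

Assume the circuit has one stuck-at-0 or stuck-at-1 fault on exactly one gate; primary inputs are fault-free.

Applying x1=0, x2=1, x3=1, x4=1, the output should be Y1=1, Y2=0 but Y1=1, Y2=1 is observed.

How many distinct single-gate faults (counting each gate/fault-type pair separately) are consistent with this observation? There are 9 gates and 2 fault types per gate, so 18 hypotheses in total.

1

Fault-free: M0=0, M1=1, M2=0, M3=1, M4=0, M5=1, M6=0, M7=1, M8=0 → Y1=1, Y2=0. Observed Y1=1, Y2=1.
  M0: none of the 2 fault types match ✗
  M1: none of the 2 fault types match ✗
  M2: none of the 2 fault types match ✗
  M3: none of the 2 fault types match ✗
  M4: none of the 2 fault types match ✗
  M5: none of the 2 fault types match ✗
  M6: none of the 2 fault types match ✗
  M7: none of the 2 fault types match ✗
  M8: stuck-at-1 ✓; others ✗
Consistent faults: {M8 stuck-at-1} — 1 in all.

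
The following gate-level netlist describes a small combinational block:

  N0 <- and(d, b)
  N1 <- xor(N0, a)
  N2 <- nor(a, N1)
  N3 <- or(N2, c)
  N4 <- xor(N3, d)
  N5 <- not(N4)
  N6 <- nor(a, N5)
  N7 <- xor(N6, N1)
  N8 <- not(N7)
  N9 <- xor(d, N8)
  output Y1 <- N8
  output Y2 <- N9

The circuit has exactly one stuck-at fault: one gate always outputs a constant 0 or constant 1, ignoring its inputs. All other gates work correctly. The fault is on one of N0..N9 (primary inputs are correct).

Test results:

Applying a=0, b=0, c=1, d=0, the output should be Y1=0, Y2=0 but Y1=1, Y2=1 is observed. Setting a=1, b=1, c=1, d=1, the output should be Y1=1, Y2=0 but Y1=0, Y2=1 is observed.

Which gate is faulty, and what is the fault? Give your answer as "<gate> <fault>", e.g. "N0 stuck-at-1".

N1 stuck-at-1

Fault-free values for test 1 (a=0, b=0, c=1, d=0): N0=0, N1=0, N2=1, N3=1, N4=1, N5=0, N6=1, N7=1, N8=0, N9=0, giving Y1=0, Y2=0. Observed Y1=1, Y2=1.
Test 1: faults giving observed Y1=1, Y2=1 are {N0 stuck-at-1, N1 stuck-at-1, N3 stuck-at-0, N4 stuck-at-0, N5 stuck-at-1, N6 stuck-at-0, N7 stuck-at-0, N8 stuck-at-1}.
Test 2 (a=1, b=1, c=1, d=1): fault-free N0=1, N1=0, N2=0, N3=1, N4=0, N5=1, N6=0, N7=0, N8=1, N9=0 → Y1=1, Y2=0; observed Y1=0, Y2=1. Eliminates N0 stuck-at-1, N3 stuck-at-0, N4 stuck-at-0, N5 stuck-at-1, N6 stuck-at-0, N7 stuck-at-0, N8 stuck-at-1.
Only N1 stuck-at-1 is consistent with every test.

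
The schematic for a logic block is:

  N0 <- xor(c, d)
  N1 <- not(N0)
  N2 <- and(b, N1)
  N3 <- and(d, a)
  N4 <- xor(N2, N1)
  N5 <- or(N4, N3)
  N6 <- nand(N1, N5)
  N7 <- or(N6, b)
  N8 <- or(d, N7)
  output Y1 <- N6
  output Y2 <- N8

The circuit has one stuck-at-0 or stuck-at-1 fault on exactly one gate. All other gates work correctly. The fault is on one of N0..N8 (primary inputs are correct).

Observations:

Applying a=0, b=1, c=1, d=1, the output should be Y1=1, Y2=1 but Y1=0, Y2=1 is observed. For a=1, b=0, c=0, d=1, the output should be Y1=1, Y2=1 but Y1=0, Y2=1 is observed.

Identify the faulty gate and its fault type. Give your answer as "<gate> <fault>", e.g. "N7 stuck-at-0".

Fault-free values for test 1 (a=0, b=1, c=1, d=1): N0=0, N1=1, N2=1, N3=0, N4=0, N5=0, N6=1, N7=1, N8=1, giving Y1=1, Y2=1. Observed Y1=0, Y2=1.
Test 1: faults giving observed Y1=0, Y2=1 are {N2 stuck-at-0, N3 stuck-at-1, N4 stuck-at-1, N5 stuck-at-1, N6 stuck-at-0}.
Test 2 (a=1, b=0, c=0, d=1): fault-free N0=1, N1=0, N2=0, N3=1, N4=0, N5=1, N6=1, N7=1, N8=1 → Y1=1, Y2=1; observed Y1=0, Y2=1. Eliminates N2 stuck-at-0, N3 stuck-at-1, N4 stuck-at-1, N5 stuck-at-1.
Only N6 stuck-at-0 is consistent with every test.

N6 stuck-at-0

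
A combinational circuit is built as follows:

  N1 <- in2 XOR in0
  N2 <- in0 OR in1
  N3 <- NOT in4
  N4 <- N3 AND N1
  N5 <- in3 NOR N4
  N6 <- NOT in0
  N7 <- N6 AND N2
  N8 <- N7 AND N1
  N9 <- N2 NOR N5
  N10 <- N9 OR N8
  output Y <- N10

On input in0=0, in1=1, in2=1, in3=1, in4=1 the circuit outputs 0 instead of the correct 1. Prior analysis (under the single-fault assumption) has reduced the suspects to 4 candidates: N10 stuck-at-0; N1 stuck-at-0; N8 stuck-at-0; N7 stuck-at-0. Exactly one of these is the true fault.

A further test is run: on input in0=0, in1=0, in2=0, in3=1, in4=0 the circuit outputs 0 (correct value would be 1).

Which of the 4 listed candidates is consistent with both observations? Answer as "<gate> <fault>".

N10 stuck-at-0

Evaluate each candidate on input in0=0, in1=0, in2=0, in3=1, in4=0:
  N10 stuck-at-0: N1=0, N2=0, N3=1, N4=0, N5=0, N6=1, N7=0, N8=0, N9=1, N10=0 [stuck-at-0] → 0 — matches
  N1 stuck-at-0: N1=0 [stuck-at-0], N2=0, N3=1, N4=0, N5=0, N6=1, N7=0, N8=0, N9=1, N10=1 → 1 — eliminated
  N8 stuck-at-0: N1=0, N2=0, N3=1, N4=0, N5=0, N6=1, N7=0, N8=0 [stuck-at-0], N9=1, N10=1 → 1 — eliminated
  N7 stuck-at-0: N1=0, N2=0, N3=1, N4=0, N5=0, N6=1, N7=0 [stuck-at-0], N8=0, N9=1, N10=1 → 1 — eliminated
Only N10 stuck-at-0 reproduces the observed 0.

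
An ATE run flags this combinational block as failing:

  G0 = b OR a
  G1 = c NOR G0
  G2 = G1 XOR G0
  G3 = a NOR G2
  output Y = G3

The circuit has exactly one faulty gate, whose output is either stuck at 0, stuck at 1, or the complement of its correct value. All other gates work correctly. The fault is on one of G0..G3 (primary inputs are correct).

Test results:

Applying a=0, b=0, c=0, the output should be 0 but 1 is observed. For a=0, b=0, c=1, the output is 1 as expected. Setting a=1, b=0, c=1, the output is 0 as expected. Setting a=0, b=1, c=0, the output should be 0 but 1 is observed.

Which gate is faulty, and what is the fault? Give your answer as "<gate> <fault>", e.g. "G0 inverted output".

G2 stuck-at-0

Fault-free values for test 1 (a=0, b=0, c=0): G0=0, G1=1, G2=1, G3=0, giving Y=0. Observed 1.
Test 1: faults giving observed 1 are {G1 stuck-at-0, G1 inverted output, G2 stuck-at-0, G2 inverted output, G3 stuck-at-1, G3 inverted output}.
Test 2 (a=0, b=0, c=1): fault-free G0=0, G1=0, G2=0, G3=1 → 1; observed 1. Eliminates G1 inverted output, G2 inverted output, G3 inverted output.
Test 3 (a=1, b=0, c=1): fault-free G0=1, G1=0, G2=1, G3=0 → 0; observed 0. Eliminates G3 stuck-at-1.
Test 4 (a=0, b=1, c=0): fault-free G0=1, G1=0, G2=1, G3=0 → 0; observed 1. Eliminates G1 stuck-at-0.
Only G2 stuck-at-0 is consistent with every test.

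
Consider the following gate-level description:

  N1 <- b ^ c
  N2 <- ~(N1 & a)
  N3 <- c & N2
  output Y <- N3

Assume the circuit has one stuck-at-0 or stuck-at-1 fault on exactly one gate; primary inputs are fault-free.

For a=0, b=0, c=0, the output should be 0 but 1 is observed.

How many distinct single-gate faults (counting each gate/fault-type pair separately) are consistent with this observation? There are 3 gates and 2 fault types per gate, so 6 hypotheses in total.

1

Fault-free: N1=0, N2=1, N3=0 → 0. Observed 1.
  N1 stuck-at-0: output 0 ✗
  N1 stuck-at-1: output 0 ✗
  N2 stuck-at-0: output 0 ✗
  N2 stuck-at-1: output 0 ✗
  N3 stuck-at-0: output 0 ✗
  N3 stuck-at-1: output 1 ✓
Consistent faults: {N3 stuck-at-1} — 1 in all.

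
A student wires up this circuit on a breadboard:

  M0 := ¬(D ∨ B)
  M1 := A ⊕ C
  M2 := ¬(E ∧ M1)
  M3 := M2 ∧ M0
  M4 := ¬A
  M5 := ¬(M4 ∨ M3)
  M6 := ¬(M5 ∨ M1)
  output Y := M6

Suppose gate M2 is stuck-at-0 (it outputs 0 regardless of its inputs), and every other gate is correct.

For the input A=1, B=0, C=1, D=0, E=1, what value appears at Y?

Propagate with M2 forced: M0=1, M1=0, M2=0 [stuck-at-0], M3=0, M4=0, M5=1, M6=0.
So Y = 0. (Without the fault it would be 1.)

0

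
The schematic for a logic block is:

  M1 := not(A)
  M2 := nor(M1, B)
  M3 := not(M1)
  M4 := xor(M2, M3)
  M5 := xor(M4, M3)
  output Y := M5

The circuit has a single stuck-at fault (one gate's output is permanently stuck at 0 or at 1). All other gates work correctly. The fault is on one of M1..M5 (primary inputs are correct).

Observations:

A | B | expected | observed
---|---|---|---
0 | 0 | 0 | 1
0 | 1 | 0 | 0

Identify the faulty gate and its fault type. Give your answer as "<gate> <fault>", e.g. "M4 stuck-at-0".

M1 stuck-at-0

Fault-free values for test 1 (A=0, B=0): M1=1, M2=0, M3=0, M4=0, M5=0, giving Y=0. Observed 1.
Test 1: faults giving observed 1 are {M1 stuck-at-0, M2 stuck-at-1, M4 stuck-at-1, M5 stuck-at-1}.
Test 2 (A=0, B=1): fault-free M1=1, M2=0, M3=0, M4=0, M5=0 → 0; observed 0. Eliminates M2 stuck-at-1, M4 stuck-at-1, M5 stuck-at-1.
Only M1 stuck-at-0 is consistent with every test.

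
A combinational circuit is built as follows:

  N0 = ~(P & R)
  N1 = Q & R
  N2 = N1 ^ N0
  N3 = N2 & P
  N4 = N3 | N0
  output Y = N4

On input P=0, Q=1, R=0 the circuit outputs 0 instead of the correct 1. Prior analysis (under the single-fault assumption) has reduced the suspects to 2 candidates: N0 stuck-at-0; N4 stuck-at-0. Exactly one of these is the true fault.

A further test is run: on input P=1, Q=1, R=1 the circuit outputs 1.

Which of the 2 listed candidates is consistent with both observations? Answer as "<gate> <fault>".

N0 stuck-at-0

Evaluate each candidate on input P=1, Q=1, R=1:
  N0 stuck-at-0: N0=0 [stuck-at-0], N1=1, N2=1, N3=1, N4=1 → 1 — matches
  N4 stuck-at-0: N0=0, N1=1, N2=1, N3=1, N4=0 [stuck-at-0] → 0 — eliminated
Only N0 stuck-at-0 reproduces the observed 1.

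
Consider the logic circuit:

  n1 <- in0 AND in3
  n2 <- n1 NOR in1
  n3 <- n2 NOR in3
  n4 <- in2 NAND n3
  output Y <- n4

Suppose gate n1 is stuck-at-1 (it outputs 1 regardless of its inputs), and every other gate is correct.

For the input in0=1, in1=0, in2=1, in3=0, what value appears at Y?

0

Propagate with n1 forced: n1=1 [stuck-at-1], n2=0, n3=1, n4=0.
So Y = 0. (Without the fault it would be 1.)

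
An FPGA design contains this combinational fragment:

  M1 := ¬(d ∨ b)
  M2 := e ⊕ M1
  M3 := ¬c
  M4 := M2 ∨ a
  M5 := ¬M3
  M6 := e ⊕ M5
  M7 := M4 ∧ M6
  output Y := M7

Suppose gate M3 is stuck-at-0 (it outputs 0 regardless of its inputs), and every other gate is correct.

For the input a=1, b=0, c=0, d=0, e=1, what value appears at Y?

0

Propagate with M3 forced: M1=1, M2=0, M3=0 [stuck-at-0], M4=1, M5=1, M6=0, M7=0.
So Y = 0. (Without the fault it would be 1.)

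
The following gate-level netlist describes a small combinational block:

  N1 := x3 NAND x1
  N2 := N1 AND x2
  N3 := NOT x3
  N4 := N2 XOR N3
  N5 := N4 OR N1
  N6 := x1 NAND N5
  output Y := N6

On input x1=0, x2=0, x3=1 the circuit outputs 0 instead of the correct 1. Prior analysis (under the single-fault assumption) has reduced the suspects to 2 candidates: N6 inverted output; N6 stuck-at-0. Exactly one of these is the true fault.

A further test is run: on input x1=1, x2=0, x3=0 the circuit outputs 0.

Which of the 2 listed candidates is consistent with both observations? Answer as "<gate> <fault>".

N6 stuck-at-0

Evaluate each candidate on input x1=1, x2=0, x3=0:
  N6 inverted output: N1=1, N2=0, N3=1, N4=1, N5=1, N6=1 [inverted output] → 1 — eliminated
  N6 stuck-at-0: N1=1, N2=0, N3=1, N4=1, N5=1, N6=0 [stuck-at-0] → 0 — matches
Only N6 stuck-at-0 reproduces the observed 0.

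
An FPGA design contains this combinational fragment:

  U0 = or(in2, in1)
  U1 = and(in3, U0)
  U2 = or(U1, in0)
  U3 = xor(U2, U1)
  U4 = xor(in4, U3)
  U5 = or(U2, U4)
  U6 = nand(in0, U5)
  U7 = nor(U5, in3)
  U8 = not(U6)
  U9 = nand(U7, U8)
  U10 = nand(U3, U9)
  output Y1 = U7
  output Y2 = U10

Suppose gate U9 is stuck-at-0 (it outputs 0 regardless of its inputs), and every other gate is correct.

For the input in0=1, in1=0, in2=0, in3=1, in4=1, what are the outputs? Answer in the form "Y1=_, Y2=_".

Y1=0, Y2=1

Propagate with U9 forced: U0=0, U1=0, U2=1, U3=1, U4=0, U5=1, U6=0, U7=0, U8=1, U9=0 [stuck-at-0], U10=1.
So the outputs are Y1=0, Y2=1. (Without the fault they would be Y1=0, Y2=0.)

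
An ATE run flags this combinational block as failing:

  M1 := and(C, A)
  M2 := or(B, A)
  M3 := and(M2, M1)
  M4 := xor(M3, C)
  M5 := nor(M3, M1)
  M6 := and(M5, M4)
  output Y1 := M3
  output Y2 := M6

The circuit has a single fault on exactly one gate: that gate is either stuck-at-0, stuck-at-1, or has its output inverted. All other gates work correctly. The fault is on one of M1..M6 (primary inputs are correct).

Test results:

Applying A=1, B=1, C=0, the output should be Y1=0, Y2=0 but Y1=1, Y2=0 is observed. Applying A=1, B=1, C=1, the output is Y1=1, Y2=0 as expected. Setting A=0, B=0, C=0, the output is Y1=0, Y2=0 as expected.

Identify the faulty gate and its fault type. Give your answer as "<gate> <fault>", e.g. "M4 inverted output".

Fault-free values for test 1 (A=1, B=1, C=0): M1=0, M2=1, M3=0, M4=0, M5=1, M6=0, giving Y1=0, Y2=0. Observed Y1=1, Y2=0.
Test 1: faults giving observed Y1=1, Y2=0 are {M1 stuck-at-1, M1 inverted output, M3 stuck-at-1, M3 inverted output}.
Test 2 (A=1, B=1, C=1): fault-free M1=1, M2=1, M3=1, M4=0, M5=0, M6=0 → Y1=1, Y2=0; observed Y1=1, Y2=0. Eliminates M1 inverted output, M3 inverted output.
Test 3 (A=0, B=0, C=0): fault-free M1=0, M2=0, M3=0, M4=0, M5=1, M6=0 → Y1=0, Y2=0; observed Y1=0, Y2=0. Eliminates M3 stuck-at-1.
Only M1 stuck-at-1 is consistent with every test.

M1 stuck-at-1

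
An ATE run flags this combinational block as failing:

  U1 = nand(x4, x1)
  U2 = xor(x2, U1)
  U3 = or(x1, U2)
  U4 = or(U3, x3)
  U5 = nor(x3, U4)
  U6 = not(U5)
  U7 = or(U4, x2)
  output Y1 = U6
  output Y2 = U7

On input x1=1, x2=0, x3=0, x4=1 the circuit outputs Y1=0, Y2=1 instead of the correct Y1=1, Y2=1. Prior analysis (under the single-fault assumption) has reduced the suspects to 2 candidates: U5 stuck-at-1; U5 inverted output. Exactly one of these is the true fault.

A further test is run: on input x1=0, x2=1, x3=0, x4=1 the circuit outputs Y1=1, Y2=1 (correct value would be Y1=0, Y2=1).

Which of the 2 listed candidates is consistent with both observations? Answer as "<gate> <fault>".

Evaluate each candidate on input x1=0, x2=1, x3=0, x4=1:
  U5 stuck-at-1: U1=1, U2=0, U3=0, U4=0, U5=1 [stuck-at-1], U6=0, U7=1 → Y1=0, Y2=1 — eliminated
  U5 inverted output: U1=1, U2=0, U3=0, U4=0, U5=0 [inverted output], U6=1, U7=1 → Y1=1, Y2=1 — matches
Only U5 inverted output reproduces the observed Y1=1, Y2=1.

U5 inverted output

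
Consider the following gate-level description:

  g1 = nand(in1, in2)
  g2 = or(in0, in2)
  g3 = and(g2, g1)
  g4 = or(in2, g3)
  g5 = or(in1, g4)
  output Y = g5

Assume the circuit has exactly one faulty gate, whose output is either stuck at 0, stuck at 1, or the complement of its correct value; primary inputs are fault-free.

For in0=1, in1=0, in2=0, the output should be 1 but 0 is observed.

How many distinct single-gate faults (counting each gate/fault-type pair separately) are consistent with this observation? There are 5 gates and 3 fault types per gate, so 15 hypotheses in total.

10

Fault-free: g1=1, g2=1, g3=1, g4=1, g5=1 → 1. Observed 0.
  g1: stuck-at-0, inverted output ✓; others ✗
  g2: stuck-at-0, inverted output ✓; others ✗
  g3: stuck-at-0, inverted output ✓; others ✗
  g4: stuck-at-0, inverted output ✓; others ✗
  g5: stuck-at-0, inverted output ✓; others ✗
Consistent faults: {g1 stuck-at-0, g1 inverted output, g2 stuck-at-0, g2 inverted output, g3 stuck-at-0, g3 inverted output, g4 stuck-at-0, g4 inverted output, g5 stuck-at-0, g5 inverted output} — 10 in all.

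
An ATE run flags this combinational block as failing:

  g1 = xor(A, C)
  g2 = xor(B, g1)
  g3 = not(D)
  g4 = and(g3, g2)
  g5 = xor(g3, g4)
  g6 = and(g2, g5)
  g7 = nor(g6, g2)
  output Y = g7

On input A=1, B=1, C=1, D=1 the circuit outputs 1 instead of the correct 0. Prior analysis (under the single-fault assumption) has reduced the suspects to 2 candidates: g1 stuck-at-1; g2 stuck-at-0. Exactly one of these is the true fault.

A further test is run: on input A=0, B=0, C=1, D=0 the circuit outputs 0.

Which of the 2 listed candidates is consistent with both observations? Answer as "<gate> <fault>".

Evaluate each candidate on input A=0, B=0, C=1, D=0:
  g1 stuck-at-1: g1=1 [stuck-at-1], g2=1, g3=1, g4=1, g5=0, g6=0, g7=0 → 0 — matches
  g2 stuck-at-0: g1=1, g2=0 [stuck-at-0], g3=1, g4=0, g5=1, g6=0, g7=1 → 1 — eliminated
Only g1 stuck-at-1 reproduces the observed 0.

g1 stuck-at-1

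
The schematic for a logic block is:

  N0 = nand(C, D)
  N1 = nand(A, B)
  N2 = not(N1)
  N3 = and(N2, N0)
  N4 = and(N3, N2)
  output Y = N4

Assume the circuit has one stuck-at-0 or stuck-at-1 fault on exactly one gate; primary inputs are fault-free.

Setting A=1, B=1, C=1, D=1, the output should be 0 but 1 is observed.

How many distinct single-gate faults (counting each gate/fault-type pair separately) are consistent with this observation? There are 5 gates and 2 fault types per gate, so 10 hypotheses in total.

Fault-free: N0=0, N1=0, N2=1, N3=0, N4=0 → 0. Observed 1.
  N0 stuck-at-0: output 0 ✗
  N0 stuck-at-1: output 1 ✓
  N1 stuck-at-0: output 0 ✗
  N1 stuck-at-1: output 0 ✗
  N2 stuck-at-0: output 0 ✗
  N2 stuck-at-1: output 0 ✗
  N3 stuck-at-0: output 0 ✗
  N3 stuck-at-1: output 1 ✓
  N4 stuck-at-0: output 0 ✗
  N4 stuck-at-1: output 1 ✓
Consistent faults: {N0 stuck-at-1, N3 stuck-at-1, N4 stuck-at-1} — 3 in all.

3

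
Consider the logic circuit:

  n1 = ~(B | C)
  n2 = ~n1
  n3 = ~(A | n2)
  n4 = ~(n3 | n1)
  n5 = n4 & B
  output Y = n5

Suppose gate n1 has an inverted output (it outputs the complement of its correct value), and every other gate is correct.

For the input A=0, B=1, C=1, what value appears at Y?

0

Propagate with n1 forced: n1=1 [inverted output], n2=0, n3=1, n4=0, n5=0.
So Y = 0. (Without the fault it would be 1.)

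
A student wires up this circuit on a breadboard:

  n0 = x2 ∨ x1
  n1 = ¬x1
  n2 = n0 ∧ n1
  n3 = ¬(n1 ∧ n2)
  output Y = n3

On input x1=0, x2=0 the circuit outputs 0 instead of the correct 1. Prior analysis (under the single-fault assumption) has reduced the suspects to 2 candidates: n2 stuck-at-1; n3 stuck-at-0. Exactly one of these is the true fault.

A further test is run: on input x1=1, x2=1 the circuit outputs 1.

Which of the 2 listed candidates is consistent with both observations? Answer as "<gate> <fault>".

Evaluate each candidate on input x1=1, x2=1:
  n2 stuck-at-1: n0=1, n1=0, n2=1 [stuck-at-1], n3=1 → 1 — matches
  n3 stuck-at-0: n0=1, n1=0, n2=0, n3=0 [stuck-at-0] → 0 — eliminated
Only n2 stuck-at-1 reproduces the observed 1.

n2 stuck-at-1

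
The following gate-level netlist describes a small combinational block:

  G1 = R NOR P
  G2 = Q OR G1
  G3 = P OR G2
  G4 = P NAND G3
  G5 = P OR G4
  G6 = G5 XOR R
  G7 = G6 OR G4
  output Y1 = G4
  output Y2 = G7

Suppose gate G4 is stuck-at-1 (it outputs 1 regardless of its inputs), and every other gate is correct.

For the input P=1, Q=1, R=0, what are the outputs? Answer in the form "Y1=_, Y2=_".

Propagate with G4 forced: G1=0, G2=1, G3=1, G4=1 [stuck-at-1], G5=1, G6=1, G7=1.
So the outputs are Y1=1, Y2=1. (Without the fault they would be Y1=0, Y2=1.)

Y1=1, Y2=1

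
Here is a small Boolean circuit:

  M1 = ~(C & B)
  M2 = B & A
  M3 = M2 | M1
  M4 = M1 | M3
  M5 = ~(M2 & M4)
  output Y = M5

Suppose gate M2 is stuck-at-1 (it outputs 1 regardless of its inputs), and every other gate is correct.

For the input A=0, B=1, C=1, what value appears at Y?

0

Propagate with M2 forced: M1=0, M2=1 [stuck-at-1], M3=1, M4=1, M5=0.
So Y = 0. (Without the fault it would be 1.)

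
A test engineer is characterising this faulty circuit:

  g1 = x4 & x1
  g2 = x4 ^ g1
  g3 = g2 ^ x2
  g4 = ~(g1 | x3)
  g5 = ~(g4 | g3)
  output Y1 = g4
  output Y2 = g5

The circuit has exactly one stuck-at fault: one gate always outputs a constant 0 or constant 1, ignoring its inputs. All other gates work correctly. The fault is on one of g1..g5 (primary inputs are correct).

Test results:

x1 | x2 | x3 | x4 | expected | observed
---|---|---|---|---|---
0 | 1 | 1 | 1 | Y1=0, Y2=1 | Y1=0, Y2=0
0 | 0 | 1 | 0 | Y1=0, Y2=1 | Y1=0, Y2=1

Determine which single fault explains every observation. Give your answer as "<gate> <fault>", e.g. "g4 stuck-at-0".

Fault-free values for test 1 (x1=0, x2=1, x3=1, x4=1): g1=0, g2=1, g3=0, g4=0, g5=1, giving Y1=0, Y2=1. Observed Y1=0, Y2=0.
Test 1: faults giving observed Y1=0, Y2=0 are {g1 stuck-at-1, g2 stuck-at-0, g3 stuck-at-1, g5 stuck-at-0}.
Test 2 (x1=0, x2=0, x3=1, x4=0): fault-free g1=0, g2=0, g3=0, g4=0, g5=1 → Y1=0, Y2=1; observed Y1=0, Y2=1. Eliminates g1 stuck-at-1, g3 stuck-at-1, g5 stuck-at-0.
Only g2 stuck-at-0 is consistent with every test.

g2 stuck-at-0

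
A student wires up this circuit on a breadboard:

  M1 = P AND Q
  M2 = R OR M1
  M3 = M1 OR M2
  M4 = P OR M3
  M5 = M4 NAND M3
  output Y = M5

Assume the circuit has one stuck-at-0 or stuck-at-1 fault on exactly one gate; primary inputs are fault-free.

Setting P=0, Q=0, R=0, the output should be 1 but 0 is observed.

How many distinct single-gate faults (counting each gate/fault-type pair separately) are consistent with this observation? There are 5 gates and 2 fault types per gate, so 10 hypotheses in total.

4

Fault-free: M1=0, M2=0, M3=0, M4=0, M5=1 → 1. Observed 0.
  M1 stuck-at-0: output 1 ✗
  M1 stuck-at-1: output 0 ✓
  M2 stuck-at-0: output 1 ✗
  M2 stuck-at-1: output 0 ✓
  M3 stuck-at-0: output 1 ✗
  M3 stuck-at-1: output 0 ✓
  M4 stuck-at-0: output 1 ✗
  M4 stuck-at-1: output 1 ✗
  M5 stuck-at-0: output 0 ✓
  M5 stuck-at-1: output 1 ✗
Consistent faults: {M1 stuck-at-1, M2 stuck-at-1, M3 stuck-at-1, M5 stuck-at-0} — 4 in all.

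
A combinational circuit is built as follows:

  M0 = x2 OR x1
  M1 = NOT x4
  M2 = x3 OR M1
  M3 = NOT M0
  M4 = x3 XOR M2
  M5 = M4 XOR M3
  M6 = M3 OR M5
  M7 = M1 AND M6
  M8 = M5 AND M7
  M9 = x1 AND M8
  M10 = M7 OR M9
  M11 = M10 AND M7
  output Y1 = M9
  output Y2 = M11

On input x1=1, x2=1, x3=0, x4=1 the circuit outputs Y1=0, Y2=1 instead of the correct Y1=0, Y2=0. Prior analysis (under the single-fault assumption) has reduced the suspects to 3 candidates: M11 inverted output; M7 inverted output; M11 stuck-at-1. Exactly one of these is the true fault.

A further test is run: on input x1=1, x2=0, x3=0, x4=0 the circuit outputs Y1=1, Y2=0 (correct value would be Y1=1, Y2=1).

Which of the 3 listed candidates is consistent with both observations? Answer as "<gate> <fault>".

M11 inverted output

Evaluate each candidate on input x1=1, x2=0, x3=0, x4=0:
  M11 inverted output: M0=1, M1=1, M2=1, M3=0, M4=1, M5=1, M6=1, M7=1, M8=1, M9=1, M10=1, M11=0 [inverted output] → Y1=1, Y2=0 — matches
  M7 inverted output: M0=1, M1=1, M2=1, M3=0, M4=1, M5=1, M6=1, M7=0 [inverted output], M8=0, M9=0, M10=0, M11=0 → Y1=0, Y2=0 — eliminated
  M11 stuck-at-1: M0=1, M1=1, M2=1, M3=0, M4=1, M5=1, M6=1, M7=1, M8=1, M9=1, M10=1, M11=1 [stuck-at-1] → Y1=1, Y2=1 — eliminated
Only M11 inverted output reproduces the observed Y1=1, Y2=0.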